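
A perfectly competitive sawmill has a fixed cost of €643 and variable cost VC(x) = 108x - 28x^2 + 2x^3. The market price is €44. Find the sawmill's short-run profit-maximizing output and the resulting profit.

Profit = -€387 at x = 8

AVC = 108 - 28x + 2x^2; min AVC = €10 at x = 7. Since P = €44 ≥ min AVC, the firm produces.
With MC = 108 - 56x + 6x^2, P = MC on the upward-sloping part at x* = 8.
TR = 44·8 = 352. TC = 643 + 96 = 739. Profit = 352 − 739 = -€387.
By producing, the firm covers all variable cost plus €256 of fixed cost; shutting down would lose the full €643.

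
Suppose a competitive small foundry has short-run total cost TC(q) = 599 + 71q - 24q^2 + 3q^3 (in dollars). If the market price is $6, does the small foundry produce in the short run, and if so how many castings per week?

Shut down

Variable cost is VC = 71q - 24q^2 + 3q^3, so AVC = VC/q = 71 - 24q + 3q^2 and MC = dTC/dq = 71 - 48q + 9q^2.
The AVC parabola has its vertex at q = 24/6 = 4, where AVC = 71 - 24·4 + 3·4^2 = $23.
With P < min AVC ($6 < $23), every unit sold adds to the loss.
Best response: produce nothing and absorb the $599 fixed cost.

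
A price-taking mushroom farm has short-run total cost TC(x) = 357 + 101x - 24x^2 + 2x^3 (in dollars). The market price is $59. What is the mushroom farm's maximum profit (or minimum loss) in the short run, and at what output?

Profit = -$161 at x = 7

AVC = 101 - 24x + 2x^2; min AVC = $29 at x = 6. Since P = $59 ≥ min AVC, the firm produces.
With MC = 101 - 48x + 6x^2, P = MC on the upward-sloping part at x* = 7.
TR = 59·7 = 413. TC = 357 + 217 = 574. Profit = 413 − 574 = -$161.
By producing, the firm covers all variable cost plus $196 of fixed cost; shutting down would lose the full $357.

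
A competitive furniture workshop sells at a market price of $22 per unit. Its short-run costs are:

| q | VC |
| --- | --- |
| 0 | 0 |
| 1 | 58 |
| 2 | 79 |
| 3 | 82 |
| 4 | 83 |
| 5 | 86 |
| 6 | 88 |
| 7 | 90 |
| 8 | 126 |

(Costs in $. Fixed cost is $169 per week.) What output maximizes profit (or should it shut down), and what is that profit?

q = 7; profit = -$105

Profit at each row (π = 22q − TC): q=0: -169; q=1: -205; q=2: -204; q=3: -185; q=4: -164; q=5: -145; q=6: -125; q=7: -105; q=8: -119.
Profit is maximized at q = 7. AVC there is 90/7 = $12.86 ≤ P, so producing beats shutting down (which would give -$169).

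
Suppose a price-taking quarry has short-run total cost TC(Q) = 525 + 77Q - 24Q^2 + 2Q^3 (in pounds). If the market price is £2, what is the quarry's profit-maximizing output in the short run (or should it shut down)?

Shut down

Variable cost is VC = 77Q - 24Q^2 + 2Q^3, so AVC = VC/Q = 77 - 24Q + 2Q^2 and MC = dTC/dQ = 77 - 48Q + 6Q^2.
AVC hits its minimum where MC = AVC, at Q = 6, giving min AVC = 77 - 24·6 + 2·6^2 = £5.
Since P = £2 < min AVC = £5, price fails to cover variable cost at any output.
The firm minimizes its loss by shutting down and losing only its fixed cost of £525.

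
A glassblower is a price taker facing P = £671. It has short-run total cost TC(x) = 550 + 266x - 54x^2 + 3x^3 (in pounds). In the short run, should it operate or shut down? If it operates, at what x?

From TC, MC = TC'(x) = 266 - 108x + 9x^2 and AVC = VC/x = 266 - 54x + 3x^2.
AVC is minimized where dAVC/dx = -54 + 6x = 0, at x = 9; min AVC = 266 - 54·9 + 3·9^2 = £23.
P = £671 exceeds min AVC = £23, so the firm stays open.
Set P = MC: 671 = 266 - 108x + 9x^2 → -405 - 108x + 9x^2 = 0. The roots are x = -3 and x = 15; the profit-maximizing output is on the rising part of MC, so x* = 15.
Check: AVC at x = 15 is £131 ≤ P, so revenue covers variable cost.
Profit = P·x − TC = 671·15 − 2515 = £7550.

Produce at x = 15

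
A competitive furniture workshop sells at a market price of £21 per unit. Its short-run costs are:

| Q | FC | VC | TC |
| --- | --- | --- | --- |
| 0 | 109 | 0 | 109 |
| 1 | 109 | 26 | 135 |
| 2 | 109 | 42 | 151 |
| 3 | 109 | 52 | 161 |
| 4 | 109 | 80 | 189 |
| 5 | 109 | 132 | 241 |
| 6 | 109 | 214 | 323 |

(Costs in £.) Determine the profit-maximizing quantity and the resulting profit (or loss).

Profit at each row (π = 21Q − TC): Q=0: -109; Q=1: -114; Q=2: -109; Q=3: -98; Q=4: -105; Q=5: -136; Q=6: -197.
Profit is maximized at Q = 3. AVC there is 52/3 = £17.33 ≤ P, so producing beats shutting down (which would give -£109).

Q = 3; profit = -£98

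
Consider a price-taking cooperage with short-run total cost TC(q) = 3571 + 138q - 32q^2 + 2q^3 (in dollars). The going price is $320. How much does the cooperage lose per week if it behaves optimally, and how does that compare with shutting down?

AVC = 138 - 32q + 2q^2; min AVC = $10 at q = 8. Since P = $320 ≥ min AVC, the firm produces.
MC = 138 - 64q + 6q^2. Setting P = MC and taking the root on the rising branch gives q* = 13.
TR = 320·13 = 4160. TC = 3571 + 780 = 4351. Profit = 4160 − 4351 = -$191.
Shutting down would mean losing the fixed cost of $3571, so operating at a loss of $191 is better by $3380.

Profit = -$191 at q = 13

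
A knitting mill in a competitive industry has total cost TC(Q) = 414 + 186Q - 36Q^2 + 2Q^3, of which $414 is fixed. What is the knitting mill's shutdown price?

The shutdown price is the minimum of AVC. VC = 186Q - 36Q^2 + 2Q^3, so AVC = 186 - 36Q + 2Q^2.
dAVC/dQ = -36 + 4Q = 0 gives Q = 9. min AVC = 186 - 36·9 + 2·9^2 = 24.
For P < $24 the firm produces nothing.

$24 per unit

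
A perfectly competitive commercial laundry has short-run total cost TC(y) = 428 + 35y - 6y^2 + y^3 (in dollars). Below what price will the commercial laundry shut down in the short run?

The firm shuts down when price falls below the minimum of average variable cost. AVC = VC/y = 35 - 6y + y^2.
At the minimum of AVC, MC = AVC. MC = 35 - 12y + 3y^2; setting MC = AVC gives 2y^2 - 6y = 0, so y = 3. min AVC = 26.
The firm shuts down for any P below $26.

$26 per unit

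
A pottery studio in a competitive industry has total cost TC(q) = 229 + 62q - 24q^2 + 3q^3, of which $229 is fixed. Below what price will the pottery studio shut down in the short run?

$14 per unit

The shutdown price is the minimum of AVC. VC = 62q - 24q^2 + 3q^3, so AVC = 62 - 24q + 3q^2.
dAVC/dq = -24 + 6q = 0 gives q = 4. min AVC = 62 - 24·4 + 3·4^2 = 14.
For P < $14 the firm produces nothing.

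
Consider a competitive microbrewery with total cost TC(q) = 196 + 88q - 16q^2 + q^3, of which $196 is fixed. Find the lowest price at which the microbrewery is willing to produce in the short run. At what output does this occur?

$24 per unit, at q = 8

Short-run supply begins at min AVC. From VC = 88q - 16q^2 + q^3, AVC = 88 - 16q + q^2.
At the minimum of AVC, MC = AVC. MC = 88 - 32q + 3q^2; setting MC = AVC gives 2q^2 - 16q = 0, so q = 8. min AVC = 24.
So the shutdown price is $24.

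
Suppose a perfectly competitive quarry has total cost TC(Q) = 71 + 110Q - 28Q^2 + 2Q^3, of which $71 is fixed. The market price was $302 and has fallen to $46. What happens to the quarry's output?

MC = 110 - 56Q + 6Q^2; the shutdown threshold is min AVC = $12 (at Q = 7).
At P = $302 ≥ min AVC, set P = MC on the rising branch: Q = 12.
At P = $46 ≥ min AVC, set P = MC: Q = 8. The firm stays open but cuts output.

Output falls from 12 to 8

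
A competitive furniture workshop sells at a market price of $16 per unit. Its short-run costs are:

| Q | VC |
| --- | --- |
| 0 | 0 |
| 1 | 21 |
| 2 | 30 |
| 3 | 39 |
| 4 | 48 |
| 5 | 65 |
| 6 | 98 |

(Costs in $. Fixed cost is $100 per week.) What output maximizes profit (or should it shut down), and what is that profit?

Profit at each row (π = 16Q − TC): Q=0: -100; Q=1: -105; Q=2: -98; Q=3: -91; Q=4: -84; Q=5: -85; Q=6: -102.
Profit is maximized at Q = 4. AVC there is 48/4 = $12 ≤ P, so producing beats shutting down (which would give -$100).

Q = 4; profit = -$84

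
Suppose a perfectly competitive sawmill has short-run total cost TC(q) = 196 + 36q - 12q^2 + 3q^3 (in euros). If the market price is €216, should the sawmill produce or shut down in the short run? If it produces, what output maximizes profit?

Produce at q = 6

From TC, MC = TC'(q) = 36 - 24q + 9q^2 and AVC = VC/q = 36 - 12q + 3q^2.
AVC hits its minimum where MC = AVC, at q = 2, giving min AVC = 36 - 12·2 + 3·2^2 = €24.
Since P = €216 ≥ min AVC = €24, price covers variable cost and the firm should produce.
Solving P = MC: -180 - 24q + 9q^2 = 0 ⇒ q = -10/3 or 6. On the upward-sloping branch, q* = 6.
Check: AVC at q = 6 is €72 ≤ P, so revenue covers variable cost.
Profit = P·q − TC = 216·6 − 628 = €668.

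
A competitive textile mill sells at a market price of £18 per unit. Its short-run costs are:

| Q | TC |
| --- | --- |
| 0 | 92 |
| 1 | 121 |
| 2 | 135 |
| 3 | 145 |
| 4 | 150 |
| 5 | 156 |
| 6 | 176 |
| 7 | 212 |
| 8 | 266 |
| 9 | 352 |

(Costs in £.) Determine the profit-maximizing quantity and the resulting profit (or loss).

Q = 5; profit = -£66

Tabulate TR − TC: Q=0: -92; Q=1: -103; Q=2: -99; Q=3: -91; Q=4: -78; Q=5: -66; Q=6: -68; Q=7: -86; Q=8: -122; Q=9: -190.
Profit is maximized at Q = 5. AVC there is 64/5 = £12.80 ≤ P, so producing beats shutting down (which would give -£92).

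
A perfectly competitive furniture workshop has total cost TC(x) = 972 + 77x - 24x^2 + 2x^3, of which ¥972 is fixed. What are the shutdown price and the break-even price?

Shutdown price = ¥5; break-even price = ¥131

Shutdown price = min AVC. AVC = 77 - 24x + 2x^2, with vertex at x = 6 and minimum ¥5.
ATC = 972/x + 77 - 24x + 2x^2. Setting dATC/dx = −972/x^2 − 24 + 4x = 0 gives x = 9 (since 4·9^3 − 24·9^2 = 972).
min ATC = 972/9 + 77 − 24·9 + 2·9^2 = ¥131. That is the break-even price.
Between these two prices the firm operates at a loss; above ¥131 it earns a profit.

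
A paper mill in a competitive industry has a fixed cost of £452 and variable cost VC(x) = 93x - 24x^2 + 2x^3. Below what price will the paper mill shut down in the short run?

Short-run supply begins at min AVC. From VC = 93x - 24x^2 + 2x^3, AVC = 93 - 24x + 2x^2.
dAVC/dx = -24 + 4x = 0 gives x = 6. min AVC = 93 - 24·6 + 2·6^2 = 21.
For P < £21 the firm produces nothing.

£21 per unit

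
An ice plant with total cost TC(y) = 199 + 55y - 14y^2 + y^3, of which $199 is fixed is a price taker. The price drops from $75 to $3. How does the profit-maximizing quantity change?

MC = 55 - 28y + 3y^2; the shutdown threshold is min AVC = $6 (at y = 7).
At P = $75 ≥ min AVC, set P = MC on the rising branch: y = 10.
At P = $3 < min AVC = $6, price no longer covers variable cost at any output, so the firm shuts down: y = 0.

Output falls from 10 to 0 (the firm shuts down)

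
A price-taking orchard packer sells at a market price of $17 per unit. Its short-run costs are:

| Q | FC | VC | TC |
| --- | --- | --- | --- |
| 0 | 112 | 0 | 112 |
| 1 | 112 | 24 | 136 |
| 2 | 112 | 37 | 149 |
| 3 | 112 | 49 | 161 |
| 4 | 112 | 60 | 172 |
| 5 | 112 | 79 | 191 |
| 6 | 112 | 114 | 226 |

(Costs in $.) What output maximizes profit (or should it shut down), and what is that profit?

Compute π = P·Q − TC at each output: Q=0: -112; Q=1: -119; Q=2: -115; Q=3: -110; Q=4: -104; Q=5: -106; Q=6: -124.
Profit is maximized at Q = 4. AVC there is 60/4 = $15 ≤ P, so producing beats shutting down (which would give -$112).

Q = 4; profit = -$104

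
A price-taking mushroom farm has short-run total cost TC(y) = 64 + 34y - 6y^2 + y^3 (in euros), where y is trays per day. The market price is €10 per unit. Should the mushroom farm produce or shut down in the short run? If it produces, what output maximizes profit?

From TC, MC = TC'(y) = 34 - 12y + 3y^2 and AVC = VC/y = 34 - 6y + y^2.
AVC is minimized where dAVC/dy = -6 + 2y = 0, at y = 3; min AVC = 34 - 6·3 + 3^2 = €25.
Since P = €10 < min AVC = €25, price fails to cover variable cost at any output.
Shutting down limits the loss to fixed cost, €64.

Shut down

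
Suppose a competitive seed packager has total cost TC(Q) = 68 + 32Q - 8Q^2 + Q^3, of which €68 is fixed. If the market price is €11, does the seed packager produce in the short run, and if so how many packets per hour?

Shut down

Strip out fixed cost: VC = 32Q - 8Q^2 + Q^3. Then AVC = 32 - 8Q + Q^2 and MC = 32 - 16Q + 3Q^2.
The AVC parabola has its vertex at Q = 8/2 = 4, where AVC = 32 - 8·4 + 4^2 = €16.
Since P = €11 < min AVC = €16, price fails to cover variable cost at any output.
Best response: produce nothing and absorb the €68 fixed cost.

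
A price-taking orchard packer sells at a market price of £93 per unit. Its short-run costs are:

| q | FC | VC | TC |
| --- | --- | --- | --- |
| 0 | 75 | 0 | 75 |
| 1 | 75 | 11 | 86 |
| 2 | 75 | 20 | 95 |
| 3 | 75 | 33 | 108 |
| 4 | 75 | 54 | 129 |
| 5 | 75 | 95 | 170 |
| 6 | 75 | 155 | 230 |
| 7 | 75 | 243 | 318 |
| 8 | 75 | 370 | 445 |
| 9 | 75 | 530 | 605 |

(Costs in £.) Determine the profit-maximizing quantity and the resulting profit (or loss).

Profit at each row (π = 93q − TC): q=0: -75; q=1: 7; q=2: 91; q=3: 171; q=4: 243; q=5: 295; q=6: 328; q=7: 333; q=8: 299; q=9: 232.
Profit is maximized at q = 7. AVC there is 243/7 = £34.71 ≤ P, so producing beats shutting down (which would give -£75).

q = 7; profit = £333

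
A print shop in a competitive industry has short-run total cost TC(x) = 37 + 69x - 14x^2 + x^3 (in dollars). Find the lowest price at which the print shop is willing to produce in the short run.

Short-run supply begins at min AVC. From VC = 69x - 14x^2 + x^3, AVC = 69 - 14x + x^2.
dAVC/dx = -14 + 2x = 0 gives x = 7. min AVC = 69 - 14·7 + 7^2 = 20.
The firm shuts down for any P below $20.

$20 per unit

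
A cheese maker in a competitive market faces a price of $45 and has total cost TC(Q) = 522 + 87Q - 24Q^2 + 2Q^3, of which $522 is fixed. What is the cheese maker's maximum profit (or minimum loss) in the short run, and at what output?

AVC = 87 - 24Q + 2Q^2; min AVC = $15 at Q = 6. Since P = $45 ≥ min AVC, the firm produces.
MC = 87 - 48Q + 6Q^2. Setting P = MC and taking the root on the rising branch gives Q* = 7.
TR = 45·7 = 315. TC = 522 + 119 = 641. Profit = 315 − 641 = -$326.
That loss of $326 beats the $522 the firm would lose by shutting down; producing recovers $196 of fixed cost.

Profit = -$326 at Q = 7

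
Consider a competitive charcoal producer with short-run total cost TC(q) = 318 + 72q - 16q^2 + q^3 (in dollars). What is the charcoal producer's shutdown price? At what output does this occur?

The shutdown price is the minimum of AVC. VC = 72q - 16q^2 + q^3, so AVC = 72 - 16q + q^2.
dAVC/dq = -16 + 2q = 0 gives q = 8. min AVC = 72 - 16·8 + 8^2 = 8.
For P < $8 the firm produces nothing.

$8 per unit, at q = 8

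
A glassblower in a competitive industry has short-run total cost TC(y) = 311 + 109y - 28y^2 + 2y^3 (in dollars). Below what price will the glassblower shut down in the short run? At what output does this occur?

$11 per unit, at y = 7

Short-run supply begins at min AVC. From VC = 109y - 28y^2 + 2y^3, AVC = 109 - 28y + 2y^2.
dAVC/dy = -28 + 4y = 0 gives y = 7. min AVC = 109 - 28·7 + 2·7^2 = 11.
The firm shuts down for any P below $11.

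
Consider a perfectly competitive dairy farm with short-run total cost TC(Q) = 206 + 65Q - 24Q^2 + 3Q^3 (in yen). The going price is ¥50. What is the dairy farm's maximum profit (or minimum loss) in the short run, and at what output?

Profit = -¥56 at Q = 5

AVC = 65 - 24Q + 3Q^2; min AVC = ¥17 at Q = 4. Since P = ¥50 ≥ min AVC, the firm produces.
With MC = 65 - 48Q + 9Q^2, P = MC on the upward-sloping part at Q* = 5.
TR = 50·5 = 250. TC = 206 + 100 = 306. Profit = 250 − 306 = -¥56.
Shutting down would mean losing the fixed cost of ¥206, so operating at a loss of ¥56 is better by ¥150.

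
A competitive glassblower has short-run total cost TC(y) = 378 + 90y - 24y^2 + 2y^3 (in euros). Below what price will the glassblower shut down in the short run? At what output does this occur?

The firm shuts down when price falls below the minimum of average variable cost. AVC = VC/y = 90 - 24y + 2y^2.
At the minimum of AVC, MC = AVC. MC = 90 - 48y + 6y^2; setting MC = AVC gives 4y^2 - 24y = 0, so y = 6. min AVC = 18.
The firm shuts down for any P below €18.

€18 per unit, at y = 6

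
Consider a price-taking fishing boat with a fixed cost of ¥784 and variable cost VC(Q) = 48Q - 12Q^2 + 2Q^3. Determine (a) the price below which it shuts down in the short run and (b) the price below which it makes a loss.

Shutdown price = ¥30; break-even price = ¥174

Shutdown price = min AVC. AVC = 48 - 12Q + 2Q^2, with vertex at Q = 3 and minimum ¥30.
ATC = 784/Q + 48 - 12Q + 2Q^2. Setting dATC/dQ = −784/Q^2 − 12 + 4Q = 0 gives Q = 7 (since 4·7^3 − 12·7^2 = 784).
min ATC = 784/7 + 48 − 12·7 + 2·7^2 = ¥174. That is the break-even price.
For ¥30 ≤ P < ¥174 the firm produces at a loss; below ¥30 it shuts down.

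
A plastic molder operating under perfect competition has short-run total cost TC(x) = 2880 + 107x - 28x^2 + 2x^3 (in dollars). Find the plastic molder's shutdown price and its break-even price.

AVC = 107 - 28x + 2x^2; minimized at x = 7, giving min AVC = $9. That is the shutdown price.
ATC = 2880/x + 107 - 28x + 2x^2. Setting dATC/dx = −2880/x^2 − 28 + 4x = 0 gives x = 12 (since 4·12^3 − 28·12^2 = 2880).
min ATC = 2880/12 + 107 − 28·12 + 2·12^2 = $299. That is the break-even price.
For $9 ≤ P < $299 the firm produces at a loss; below $9 it shuts down.

Shutdown price = $9; break-even price = $299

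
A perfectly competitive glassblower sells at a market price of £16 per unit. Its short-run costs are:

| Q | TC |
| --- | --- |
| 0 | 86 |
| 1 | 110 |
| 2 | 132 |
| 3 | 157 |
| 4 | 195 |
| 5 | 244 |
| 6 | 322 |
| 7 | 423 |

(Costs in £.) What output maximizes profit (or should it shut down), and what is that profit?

Q = 0 (shut down); profit = -£86

Compute π = P·Q − TC at each output: Q=0: -86; Q=1: -94; Q=2: -100; Q=3: -109; Q=4: -131; Q=5: -164; Q=6: -226; Q=7: -311.
Profit is highest at Q = 0. Equivalently, the lowest AVC in the table is 46/2 ≈ £23 at Q = 2, and P = £16 falls below it — price never covers variable cost, so the firm shuts down and loses only its fixed cost.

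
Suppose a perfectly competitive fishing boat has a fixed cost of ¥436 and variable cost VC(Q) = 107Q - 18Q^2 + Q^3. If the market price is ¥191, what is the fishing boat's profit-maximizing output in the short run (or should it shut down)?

Produce at Q = 14

From TC, MC = TC'(Q) = 107 - 36Q + 3Q^2 and AVC = VC/Q = 107 - 18Q + Q^2.
The AVC parabola has its vertex at Q = 18/2 = 9, where AVC = 107 - 18·9 + 9^2 = ¥26.
Since P = ¥191 ≥ min AVC = ¥26, price covers variable cost and the firm should produce.
Solving P = MC: -84 - 36Q + 3Q^2 = 0 ⇒ Q = -2 or 14. On the upward-sloping branch, Q* = 14.
Check: AVC at Q = 14 is ¥51 ≤ P, so revenue covers variable cost.
Profit = P·Q − TC = 191·14 − 1150 = ¥1524.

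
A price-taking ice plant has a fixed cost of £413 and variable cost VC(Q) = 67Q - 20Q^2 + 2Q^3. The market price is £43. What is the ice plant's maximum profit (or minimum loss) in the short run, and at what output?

AVC = 67 - 20Q + 2Q^2 has its minimum £17 at Q = 5; price £43 clears that bar, so the firm operates.
MC = 67 - 40Q + 6Q^2. Setting P = MC and taking the root on the rising branch gives Q* = 6.
TR = 43·6 = 258. TC = 413 + 114 = 527. Profit = 258 − 527 = -£269.
That loss of £269 beats the £413 the firm would lose by shutting down; producing recovers £144 of fixed cost.

Profit = -£269 at Q = 6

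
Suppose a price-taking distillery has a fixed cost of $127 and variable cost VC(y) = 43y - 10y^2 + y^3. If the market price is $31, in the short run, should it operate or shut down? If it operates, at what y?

Variable cost is VC = 43y - 10y^2 + y^3, so AVC = VC/y = 43 - 10y + y^2 and MC = dTC/dy = 43 - 20y + 3y^2.
The AVC parabola has its vertex at y = 10/2 = 5, where AVC = 43 - 10·5 + 5^2 = $18.
Because $31 ≥ $18, revenue can cover variable cost; the firm operates.
Set P = MC: 31 = 43 - 20y + 3y^2 → 12 - 20y + 3y^2 = 0. The roots are y = 2/3 and y = 6; the profit-maximizing output is on the rising part of MC, so y* = 6.
Check: AVC at y = 6 is $19 ≤ P, so revenue covers variable cost.
Profit = P·y − TC = 31·6 − 241 = -$55, a loss, but smaller than the $127 fixed cost the firm would lose by shutting down.

Produce at y = 6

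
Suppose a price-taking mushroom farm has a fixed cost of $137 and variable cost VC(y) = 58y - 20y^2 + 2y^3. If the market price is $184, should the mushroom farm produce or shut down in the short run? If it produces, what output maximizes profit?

From TC, MC = TC'(y) = 58 - 40y + 6y^2 and AVC = VC/y = 58 - 20y + 2y^2.
AVC is minimized where dAVC/dy = -20 + 4y = 0, at y = 5; min AVC = 58 - 20·5 + 2·5^2 = $8.
Since P = $184 ≥ min AVC = $8, price covers variable cost and the firm should produce.
Set P = MC: 184 = 58 - 40y + 6y^2 → -126 - 40y + 6y^2 = 0. The roots are y = -7/3 and y = 9; the profit-maximizing output is on the rising part of MC, so y* = 9.
Check: AVC at y = 9 is $40 ≤ P, so revenue covers variable cost.
Profit = P·y − TC = 184·9 − 497 = $1159.

Produce at y = 9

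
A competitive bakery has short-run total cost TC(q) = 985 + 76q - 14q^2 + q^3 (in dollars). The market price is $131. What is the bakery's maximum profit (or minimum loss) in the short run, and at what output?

Profit = -$17 at q = 11

AVC = 76 - 14q + q^2; min AVC = $27 at q = 7. Since P = $131 ≥ min AVC, the firm produces.
MC = 76 - 28q + 3q^2. Setting P = MC and taking the root on the rising branch gives q* = 11.
TR = 131·11 = 1441. TC = 985 + 473 = 1458. Profit = 1441 − 1458 = -$17.
By producing, the firm covers all variable cost plus $968 of fixed cost; shutting down would lose the full $985.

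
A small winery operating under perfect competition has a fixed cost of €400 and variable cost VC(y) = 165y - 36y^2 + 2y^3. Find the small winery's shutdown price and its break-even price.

AVC = 165 - 36y + 2y^2; minimized at y = 9, giving min AVC = €3. That is the shutdown price.
ATC = 400/y + 165 - 36y + 2y^2. Setting dATC/dy = −400/y^2 − 36 + 4y = 0 gives y = 10 (since 4·10^3 − 36·10^2 = 400).
min ATC = 400/10 + 165 − 36·10 + 2·10^2 = €45. That is the break-even price.
Between these two prices the firm operates at a loss; above €45 it earns a profit.

Shutdown price = €3; break-even price = €45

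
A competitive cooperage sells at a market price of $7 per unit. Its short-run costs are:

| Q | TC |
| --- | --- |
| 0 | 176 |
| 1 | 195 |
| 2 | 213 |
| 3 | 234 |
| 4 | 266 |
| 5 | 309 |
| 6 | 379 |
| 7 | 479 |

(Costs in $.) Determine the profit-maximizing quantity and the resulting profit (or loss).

Q = 0 (shut down); profit = -$176

Compute π = P·Q − TC at each output: Q=0: -176; Q=1: -188; Q=2: -199; Q=3: -213; Q=4: -238; Q=5: -274; Q=6: -337; Q=7: -430.
Profit is highest at Q = 0. Equivalently, the lowest AVC in the table is 37/2 ≈ $18.50 at Q = 2, and P = $7 falls below it — price never covers variable cost, so the firm shuts down and loses only its fixed cost.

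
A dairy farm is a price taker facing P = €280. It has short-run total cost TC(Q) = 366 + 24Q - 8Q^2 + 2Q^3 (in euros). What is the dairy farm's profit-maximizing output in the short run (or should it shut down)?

From TC, MC = TC'(Q) = 24 - 16Q + 6Q^2 and AVC = VC/Q = 24 - 8Q + 2Q^2.
AVC is minimized where dAVC/dQ = -8 + 4Q = 0, at Q = 2; min AVC = 24 - 8·2 + 2·2^2 = €16.
Since P = €280 ≥ min AVC = €16, price covers variable cost and the firm should produce.
Solving P = MC: -256 - 16Q + 6Q^2 = 0 ⇒ Q = -16/3 or 8. On the upward-sloping branch, Q* = 8.
Check: AVC at Q = 8 is €88 ≤ P, so revenue covers variable cost.
Profit = P·Q − TC = 280·8 − 1070 = €1170.

Produce at Q = 8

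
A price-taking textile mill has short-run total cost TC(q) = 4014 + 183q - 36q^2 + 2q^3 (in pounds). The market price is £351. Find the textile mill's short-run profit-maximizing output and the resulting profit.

Profit = -£94 at q = 14

AVC = 183 - 36q + 2q^2; min AVC = £21 at q = 9. Since P = £351 ≥ min AVC, the firm produces.
MC = 183 - 72q + 6q^2. Setting P = MC and taking the root on the rising branch gives q* = 14.
TR = 351·14 = 4914. TC = 4014 + 994 = 5008. Profit = 4914 − 5008 = -£94.
Shutting down would mean losing the fixed cost of £4014, so operating at a loss of £94 is better by £3920.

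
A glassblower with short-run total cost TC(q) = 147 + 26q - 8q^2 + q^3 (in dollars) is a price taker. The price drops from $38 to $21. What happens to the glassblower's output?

Output falls from 6 to 5

AVC = 26 - 8q + q^2, minimized at q = 4 where min AVC = $10. MC = 26 - 16q + 3q^2.
With P = $38 above the shutdown price, P = MC gives q = 6.
At P = $21 ≥ min AVC, set P = MC: q = 5. The firm stays open but cuts output.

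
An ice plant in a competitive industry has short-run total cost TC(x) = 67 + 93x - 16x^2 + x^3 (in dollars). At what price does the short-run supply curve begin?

The firm shuts down when price falls below the minimum of average variable cost. AVC = VC/x = 93 - 16x + x^2.
dAVC/dx = -16 + 2x = 0 gives x = 8. min AVC = 93 - 16·8 + 8^2 = 29.
The firm shuts down for any P below $29.

$29 per unit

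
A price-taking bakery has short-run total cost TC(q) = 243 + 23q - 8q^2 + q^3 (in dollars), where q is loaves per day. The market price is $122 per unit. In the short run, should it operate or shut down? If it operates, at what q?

Produce at q = 9

Variable cost is VC = 23q - 8q^2 + q^3, so AVC = VC/q = 23 - 8q + q^2 and MC = dTC/dq = 23 - 16q + 3q^2.
The AVC parabola has its vertex at q = 8/2 = 4, where AVC = 23 - 8·4 + 4^2 = $7.
Because $122 ≥ $7, revenue can cover variable cost; the firm operates.
Set P = MC: 122 = 23 - 16q + 3q^2 → -99 - 16q + 3q^2 = 0. The roots are q = -11/3 and q = 9; the profit-maximizing output is on the rising part of MC, so q* = 9.
Check: AVC at q = 9 is $32 ≤ P, so revenue covers variable cost.
Profit = P·q − TC = 122·9 − 531 = $567.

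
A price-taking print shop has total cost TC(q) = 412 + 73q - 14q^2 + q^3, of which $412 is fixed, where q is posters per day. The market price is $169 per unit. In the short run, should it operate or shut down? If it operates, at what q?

Produce at q = 12

Strip out fixed cost: VC = 73q - 14q^2 + q^3. Then AVC = 73 - 14q + q^2 and MC = 73 - 28q + 3q^2.
The AVC parabola has its vertex at q = 14/2 = 7, where AVC = 73 - 14·7 + 7^2 = $24.
P = $169 exceeds min AVC = $24, so the firm stays open.
P = MC gives -96 - 28q + 3q^2 = 0, with roots -8/3 and 12. Take the larger (rising MC): q* = 12.
Check: AVC at q = 12 is $49 ≤ P, so revenue covers variable cost.
Profit = P·q − TC = 169·12 − 1000 = $1028.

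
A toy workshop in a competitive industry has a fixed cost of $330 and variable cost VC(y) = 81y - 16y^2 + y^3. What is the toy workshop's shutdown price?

The shutdown price is the minimum of AVC. VC = 81y - 16y^2 + y^3, so AVC = 81 - 16y + y^2.
At the minimum of AVC, MC = AVC. MC = 81 - 32y + 3y^2; setting MC = AVC gives 2y^2 - 16y = 0, so y = 8. min AVC = 17.
For P < $17 the firm produces nothing.

$17 per unit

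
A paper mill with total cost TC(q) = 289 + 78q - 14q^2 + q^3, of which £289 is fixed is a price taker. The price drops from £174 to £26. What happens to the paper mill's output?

Output falls from 12 to 0 (the firm shuts down)

AVC = 78 - 14q + q^2, minimized at q = 7 where min AVC = £29. MC = 78 - 28q + 3q^2.
With P = £174 above the shutdown price, P = MC gives q = 12.
At P = £26 < min AVC = £29, price no longer covers variable cost at any output, so the firm shuts down: q = 0.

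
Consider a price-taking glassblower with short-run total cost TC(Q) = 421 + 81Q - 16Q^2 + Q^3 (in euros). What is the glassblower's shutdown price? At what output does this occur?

€17 per unit, at Q = 8

The shutdown price is the minimum of AVC. VC = 81Q - 16Q^2 + Q^3, so AVC = 81 - 16Q + Q^2.
At the minimum of AVC, MC = AVC. MC = 81 - 32Q + 3Q^2; setting MC = AVC gives 2Q^2 - 16Q = 0, so Q = 8. min AVC = 17.
The firm shuts down for any P below €17.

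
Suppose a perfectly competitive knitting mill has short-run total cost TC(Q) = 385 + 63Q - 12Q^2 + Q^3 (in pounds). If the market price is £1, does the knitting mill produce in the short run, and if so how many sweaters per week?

Shut down

Strip out fixed cost: VC = 63Q - 12Q^2 + Q^3. Then AVC = 63 - 12Q + Q^2 and MC = 63 - 24Q + 3Q^2.
The AVC parabola has its vertex at Q = 12/2 = 6, where AVC = 63 - 12·6 + 6^2 = £27.
With P < min AVC (£1 < £27), every unit sold adds to the loss.
Best response: produce nothing and absorb the £385 fixed cost.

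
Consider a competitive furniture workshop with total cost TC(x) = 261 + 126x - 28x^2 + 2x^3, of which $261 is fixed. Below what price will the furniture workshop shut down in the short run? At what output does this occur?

$28 per unit, at x = 7

The firm shuts down when price falls below the minimum of average variable cost. AVC = VC/x = 126 - 28x + 2x^2.
dAVC/dx = -28 + 4x = 0 gives x = 7. min AVC = 126 - 28·7 + 2·7^2 = 28.
So the shutdown price is $28.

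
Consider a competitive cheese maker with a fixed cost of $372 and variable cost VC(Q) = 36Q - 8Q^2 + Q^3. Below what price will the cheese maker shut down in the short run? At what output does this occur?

Short-run supply begins at min AVC. From VC = 36Q - 8Q^2 + Q^3, AVC = 36 - 8Q + Q^2.
At the minimum of AVC, MC = AVC. MC = 36 - 16Q + 3Q^2; setting MC = AVC gives 2Q^2 - 8Q = 0, so Q = 4. min AVC = 20.
For P < $20 the firm produces nothing.

$20 per unit, at Q = 4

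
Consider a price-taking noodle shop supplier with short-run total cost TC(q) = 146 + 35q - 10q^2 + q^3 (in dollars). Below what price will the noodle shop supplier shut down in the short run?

$10 per unit

The firm shuts down when price falls below the minimum of average variable cost. AVC = VC/q = 35 - 10q + q^2.
dAVC/dq = -10 + 2q = 0 gives q = 5. min AVC = 35 - 10·5 + 5^2 = 10.
The firm shuts down for any P below $10.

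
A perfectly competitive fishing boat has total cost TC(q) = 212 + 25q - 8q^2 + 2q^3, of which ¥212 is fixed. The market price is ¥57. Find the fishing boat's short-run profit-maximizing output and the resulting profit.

Profit = -¥84 at q = 4

AVC = 25 - 8q + 2q^2; min AVC = ¥17 at q = 2. Since P = ¥57 ≥ min AVC, the firm produces.
MC = 25 - 16q + 6q^2. Setting P = MC and taking the root on the rising branch gives q* = 4.
TR = 57·4 = 228. TC = 212 + 100 = 312. Profit = 228 − 312 = -¥84.
By producing, the firm covers all variable cost plus ¥128 of fixed cost; shutting down would lose the full ¥212.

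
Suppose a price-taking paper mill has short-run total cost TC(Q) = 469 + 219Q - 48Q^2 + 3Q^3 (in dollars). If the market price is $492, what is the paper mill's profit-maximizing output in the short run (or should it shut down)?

Strip out fixed cost: VC = 219Q - 48Q^2 + 3Q^3. Then AVC = 219 - 48Q + 3Q^2 and MC = 219 - 96Q + 9Q^2.
AVC hits its minimum where MC = AVC, at Q = 8, giving min AVC = 219 - 48·8 + 3·8^2 = $27.
Since P = $492 ≥ min AVC = $27, price covers variable cost and the firm should produce.
Solving P = MC: -273 - 96Q + 9Q^2 = 0 ⇒ Q = -7/3 or 13. On the upward-sloping branch, Q* = 13.
Check: AVC at Q = 13 is $102 ≤ P, so revenue covers variable cost.
Profit = P·Q − TC = 492·13 − 1795 = $4601.

Produce at Q = 13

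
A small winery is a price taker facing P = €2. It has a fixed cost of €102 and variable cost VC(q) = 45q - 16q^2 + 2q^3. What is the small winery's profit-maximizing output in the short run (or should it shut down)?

Variable cost is VC = 45q - 16q^2 + 2q^3, so AVC = VC/q = 45 - 16q + 2q^2 and MC = dTC/dq = 45 - 32q + 6q^2.
AVC hits its minimum where MC = AVC, at q = 4, giving min AVC = 45 - 16·4 + 2·4^2 = €13.
Since P = €2 < min AVC = €13, price fails to cover variable cost at any output.
Shutting down limits the loss to fixed cost, €102.

Shut down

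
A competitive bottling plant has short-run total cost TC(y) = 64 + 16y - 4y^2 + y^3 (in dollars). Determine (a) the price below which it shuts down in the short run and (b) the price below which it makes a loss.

Shutdown price = $12; break-even price = $32

AVC = 16 - 4y + y^2; minimized at y = 2, giving min AVC = $12. That is the shutdown price.
ATC = 64/y + 16 - 4y + y^2. Setting dATC/dy = −64/y^2 − 4 + 2y = 0 gives y = 4 (since 2·4^3 − 4·4^2 = 64).
min ATC = 64/4 + 16 − 4·4 + 4^2 = $32. That is the break-even price.
Between these two prices the firm operates at a loss; above $32 it earns a profit.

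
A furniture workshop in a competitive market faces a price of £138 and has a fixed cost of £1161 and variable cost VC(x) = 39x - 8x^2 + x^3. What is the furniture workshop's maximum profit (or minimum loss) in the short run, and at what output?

AVC = 39 - 8x + x^2; min AVC = £23 at x = 4. Since P = £138 ≥ min AVC, the firm produces.
MC = 39 - 16x + 3x^2. Setting P = MC and taking the root on the rising branch gives x* = 9.
TR = 138·9 = 1242. TC = 1161 + 432 = 1593. Profit = 1242 − 1593 = -£351.
That loss of £351 beats the £1161 the firm would lose by shutting down; producing recovers £810 of fixed cost.

Profit = -£351 at x = 9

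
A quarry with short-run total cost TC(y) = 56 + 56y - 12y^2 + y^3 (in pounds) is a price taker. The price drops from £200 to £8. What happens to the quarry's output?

MC = 56 - 24y + 3y^2; the shutdown threshold is min AVC = £20 (at y = 6).
With P = £200 above the shutdown price, P = MC gives y = 12.
At P = £8 < min AVC = £20, price no longer covers variable cost at any output, so the firm shuts down: y = 0.

Output falls from 12 to 0 (the firm shuts down)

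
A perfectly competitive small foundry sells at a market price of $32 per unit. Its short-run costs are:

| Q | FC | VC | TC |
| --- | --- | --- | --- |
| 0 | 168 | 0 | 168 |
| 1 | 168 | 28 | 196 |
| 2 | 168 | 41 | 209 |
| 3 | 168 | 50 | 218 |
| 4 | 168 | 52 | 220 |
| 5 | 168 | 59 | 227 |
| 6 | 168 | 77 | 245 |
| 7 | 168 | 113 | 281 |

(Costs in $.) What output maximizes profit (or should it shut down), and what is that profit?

Q = 6; profit = -$53

Compute π = P·Q − TC at each output: Q=0: -168; Q=1: -164; Q=2: -145; Q=3: -122; Q=4: -92; Q=5: -67; Q=6: -53; Q=7: -57.
Profit is maximized at Q = 6. AVC there is 77/6 = $12.83 ≤ P, so producing beats shutting down (which would give -$168).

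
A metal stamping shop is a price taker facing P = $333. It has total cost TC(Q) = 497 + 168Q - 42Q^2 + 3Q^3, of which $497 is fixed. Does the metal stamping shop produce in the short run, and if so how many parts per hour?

From TC, MC = TC'(Q) = 168 - 84Q + 9Q^2 and AVC = VC/Q = 168 - 42Q + 3Q^2.
The AVC parabola has its vertex at Q = 42/6 = 7, where AVC = 168 - 42·7 + 3·7^2 = $21.
Because $333 ≥ $21, revenue can cover variable cost; the firm operates.
Solving P = MC: -165 - 84Q + 9Q^2 = 0 ⇒ Q = -5/3 or 11. On the upward-sloping branch, Q* = 11.
Check: AVC at Q = 11 is $69 ≤ P, so revenue covers variable cost.
Profit = P·Q − TC = 333·11 − 1256 = $2407.

Produce at Q = 11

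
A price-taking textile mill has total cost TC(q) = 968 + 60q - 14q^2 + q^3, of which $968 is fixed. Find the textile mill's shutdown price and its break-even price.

Shutdown price = $11; break-even price = $115

Shutdown price = min AVC. AVC = 60 - 14q + q^2, with vertex at q = 7 and minimum $11.
ATC = 968/q + 60 - 14q + q^2. Setting dATC/dq = −968/q^2 − 14 + 2q = 0 gives q = 11 (since 2·11^3 − 14·11^2 = 968).
min ATC = 968/11 + 60 − 14·11 + 11^2 = $115. That is the break-even price.
For $11 ≤ P < $115 the firm produces at a loss; below $11 it shuts down.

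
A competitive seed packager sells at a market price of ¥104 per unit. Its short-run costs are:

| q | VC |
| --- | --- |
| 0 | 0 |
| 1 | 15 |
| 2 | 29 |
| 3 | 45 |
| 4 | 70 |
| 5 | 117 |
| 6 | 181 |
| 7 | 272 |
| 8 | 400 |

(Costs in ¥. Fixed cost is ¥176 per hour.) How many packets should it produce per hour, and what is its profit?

q = 7; profit = ¥280

Profit at each row (π = 104q − TC): q=0: -176; q=1: -87; q=2: 3; q=3: 91; q=4: 170; q=5: 227; q=6: 267; q=7: 280; q=8: 256.
Profit is maximized at q = 7. AVC there is 272/7 = ¥38.86 ≤ P, so producing beats shutting down (which would give -¥176).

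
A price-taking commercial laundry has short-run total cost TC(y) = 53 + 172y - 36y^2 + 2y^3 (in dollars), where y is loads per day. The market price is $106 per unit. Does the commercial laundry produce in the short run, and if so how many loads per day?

From TC, MC = TC'(y) = 172 - 72y + 6y^2 and AVC = VC/y = 172 - 36y + 2y^2.
AVC hits its minimum where MC = AVC, at y = 9, giving min AVC = 172 - 36·9 + 2·9^2 = $10.
Because $106 ≥ $10, revenue can cover variable cost; the firm operates.
P = MC gives 66 - 72y + 6y^2 = 0, with roots 1 and 11. Take the larger (rising MC): y* = 11.
Check: AVC at y = 11 is $18 ≤ P, so revenue covers variable cost.
Profit = P·y − TC = 106·11 − 251 = $915.

Produce at y = 11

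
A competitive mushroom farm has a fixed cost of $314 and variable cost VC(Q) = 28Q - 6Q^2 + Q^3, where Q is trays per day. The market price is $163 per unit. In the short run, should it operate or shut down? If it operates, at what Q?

From TC, MC = TC'(Q) = 28 - 12Q + 3Q^2 and AVC = VC/Q = 28 - 6Q + Q^2.
AVC hits its minimum where MC = AVC, at Q = 3, giving min AVC = 28 - 6·3 + 3^2 = $19.
P = $163 exceeds min AVC = $19, so the firm stays open.
P = MC gives -135 - 12Q + 3Q^2 = 0, with roots -5 and 9. Take the larger (rising MC): Q* = 9.
Check: AVC at Q = 9 is $55 ≤ P, so revenue covers variable cost.
Profit = P·Q − TC = 163·9 − 809 = $658.

Produce at Q = 9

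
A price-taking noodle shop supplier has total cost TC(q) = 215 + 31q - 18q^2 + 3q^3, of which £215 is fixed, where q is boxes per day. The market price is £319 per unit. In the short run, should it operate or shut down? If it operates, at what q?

Variable cost is VC = 31q - 18q^2 + 3q^3, so AVC = VC/q = 31 - 18q + 3q^2 and MC = dTC/dq = 31 - 36q + 9q^2.
AVC is minimized where dAVC/dq = -18 + 6q = 0, at q = 3; min AVC = 31 - 18·3 + 3·3^2 = £4.
Since P = £319 ≥ min AVC = £4, price covers variable cost and the firm should produce.
P = MC gives -288 - 36q + 9q^2 = 0, with roots -4 and 8. Take the larger (rising MC): q* = 8.
Check: AVC at q = 8 is £79 ≤ P, so revenue covers variable cost.
Profit = P·q − TC = 319·8 − 847 = £1705.

Produce at q = 8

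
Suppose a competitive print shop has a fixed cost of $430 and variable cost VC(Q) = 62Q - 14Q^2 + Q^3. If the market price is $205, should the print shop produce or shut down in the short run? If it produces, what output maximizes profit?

Produce at Q = 13

Variable cost is VC = 62Q - 14Q^2 + Q^3, so AVC = VC/Q = 62 - 14Q + Q^2 and MC = dTC/dQ = 62 - 28Q + 3Q^2.
The AVC parabola has its vertex at Q = 14/2 = 7, where AVC = 62 - 14·7 + 7^2 = $13.
P = $205 exceeds min AVC = $13, so the firm stays open.
Set P = MC: 205 = 62 - 28Q + 3Q^2 → -143 - 28Q + 3Q^2 = 0. The roots are Q = -11/3 and Q = 13; the profit-maximizing output is on the rising part of MC, so Q* = 13.
Check: AVC at Q = 13 is $49 ≤ P, so revenue covers variable cost.
Profit = P·Q − TC = 205·13 − 1067 = $1598.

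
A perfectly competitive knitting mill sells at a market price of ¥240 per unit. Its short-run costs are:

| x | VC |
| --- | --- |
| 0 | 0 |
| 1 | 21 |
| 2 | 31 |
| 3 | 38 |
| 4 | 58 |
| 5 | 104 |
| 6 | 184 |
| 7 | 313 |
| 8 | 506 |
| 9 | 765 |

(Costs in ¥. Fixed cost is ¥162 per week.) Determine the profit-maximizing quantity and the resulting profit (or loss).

Compute π = P·x − TC at each output: x=0: -162; x=1: 57; x=2: 287; x=3: 520; x=4: 740; x=5: 934; x=6: 1094; x=7: 1205; x=8: 1252; x=9: 1233.
Profit is maximized at x = 8. AVC there is 506/8 = ¥63.25 ≤ P, so producing beats shutting down (which would give -¥162).

x = 8; profit = ¥1252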